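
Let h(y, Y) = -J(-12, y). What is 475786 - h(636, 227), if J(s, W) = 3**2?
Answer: 475795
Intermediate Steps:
J(s, W) = 9
h(y, Y) = -9 (h(y, Y) = -1*9 = -9)
475786 - h(636, 227) = 475786 - 1*(-9) = 475786 + 9 = 475795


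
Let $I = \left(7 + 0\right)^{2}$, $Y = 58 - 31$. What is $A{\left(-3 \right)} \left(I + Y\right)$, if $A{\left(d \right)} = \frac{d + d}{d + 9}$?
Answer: $-76$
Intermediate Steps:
$A{\left(d \right)} = \frac{2 d}{9 + d}$
$Y = 27$
$I = 49$ ($I = 7^{2} = 49$)
$A{\left(-3 \right)} \left(I + Y\right) = 2 \left(-3\right) \frac{1}{9 - 3} \left(49 + 27\right) = 2 \left(-3\right) \frac{1}{6} \cdot 76 = \left(-1\right) 76 = -76$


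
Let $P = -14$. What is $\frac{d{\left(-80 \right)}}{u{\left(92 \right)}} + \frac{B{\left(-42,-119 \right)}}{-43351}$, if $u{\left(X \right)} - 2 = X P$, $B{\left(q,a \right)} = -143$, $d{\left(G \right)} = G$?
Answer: $\frac{165999}{2534063} \approx 0.065507$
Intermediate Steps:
$u{\left(X \right)} = 2 - 14 X$ ($u{\left(X \right)} = 2 + X \left(-14\right) = 2 - 14 X$)
$\frac{d{\left(-80 \right)}}{u{\left(92 \right)}} + \frac{B{\left(-42,-119 \right)}}{-43351} = - \frac{80}{2 - 1288} - \frac{143}{-43351} = - \frac{80}{2 - 1288} - - \frac{13}{3941} = - \frac{80}{-1286} + \frac{13}{3941} = \left(-80\right) \left(- \frac{1}{1286}\right) + \frac{13}{3941} = \frac{40}{643} + \frac{13}{3941} = \frac{165999}{2534063}$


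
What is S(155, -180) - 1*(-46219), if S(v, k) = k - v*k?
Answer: 73939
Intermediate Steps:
S(v, k) = k - k*v
S(155, -180) - 1*(-46219) = -180*(1 - 1*155) - 1*(-46219) = -180*(1 - 155) + 46219 = -180*(-154) + 46219 = 27720 + 46219 = 73939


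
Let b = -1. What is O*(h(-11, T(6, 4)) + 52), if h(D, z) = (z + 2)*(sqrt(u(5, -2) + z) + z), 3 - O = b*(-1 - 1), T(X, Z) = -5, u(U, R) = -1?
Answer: 67 - 3*I*sqrt(6) ≈ 67.0 - 7.3485*I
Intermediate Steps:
O = 1 (O = 3 - (-1)*(-1 - 1) = 3 - (-1)*(-2) = 3 - 1*2 = 3 - 2 = 1)
h(D, z) = (2 + z)*(z + sqrt(-1 + z)) (h(D, z) = (z + 2)*(sqrt(-1 + z) + z) = (2 + z)*(z + sqrt(-1 + z)))
O*(h(-11, T(6, 4)) + 52) = 1*(((-5)**2 + 2*(-5) + 2*sqrt(-1 - 5) - 5*sqrt(-1 - 5)) + 52) = 1*((25 - 10 + 2*sqrt(-6) - 5*I*sqrt(6)) + 52) = 1*((25 - 10 + 2*(I*sqrt(6)) - 5*I*sqrt(6)) + 52) = 1*((25 - 10 + 2*I*sqrt(6) - 5*I*sqrt(6)) + 52) = 1*((15 - 3*I*sqrt(6)) + 52) = 1*(67 - 3*I*sqrt(6)) = 67 - 3*I*sqrt(6)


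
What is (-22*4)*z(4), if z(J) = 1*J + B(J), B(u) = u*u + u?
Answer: -2112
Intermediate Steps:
B(u) = u + u**2 (B(u) = u**2 + u = u + u**2)
z(J) = J + J*(1 + J) (z(J) = 1*J + J*(1 + J) = J + J*(1 + J))
(-22*4)*z(4) = (-22*4)*(4*(2 + 4)) = -352*6 = -88*24 = -2112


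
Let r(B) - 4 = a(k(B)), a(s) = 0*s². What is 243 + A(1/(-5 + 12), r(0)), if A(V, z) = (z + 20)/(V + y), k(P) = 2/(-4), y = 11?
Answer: 3187/13 ≈ 245.15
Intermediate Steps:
k(P) = -½ (k(P) = 2*(-¼) = -½)
a(s) = 0
r(B) = 4 (r(B) = 4 + 0 = 4)
A(V, z) = (20 + z)/(11 + V) (A(V, z) = (z + 20)/(V + 11) = (20 + z)/(11 + V))
243 + A(1/(-5 + 12), r(0)) = 243 + (20 + 4)/(11 + 1/(-5 + 12)) = 243 + 24/(11 + 1/7) = 243 + 24/(11 + ⅐) = 243 + 24/(78/7) = 243 + (7/78)*24 = 243 + 28/13 = 3187/13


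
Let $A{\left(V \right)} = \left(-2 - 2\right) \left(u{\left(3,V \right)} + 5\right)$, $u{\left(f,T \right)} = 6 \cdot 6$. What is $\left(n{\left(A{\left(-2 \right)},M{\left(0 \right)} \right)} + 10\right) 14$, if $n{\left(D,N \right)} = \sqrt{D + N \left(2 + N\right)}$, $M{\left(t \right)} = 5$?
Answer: $140 + 14 i \sqrt{129} \approx 140.0 + 159.01 i$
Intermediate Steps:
$u{\left(f,T \right)} = 36$
$A{\left(V \right)} = -164$ ($A{\left(V \right)} = \left(-2 - 2\right) \left(36 + 5\right) = \left(-4\right) 41 = -164$)
$\left(n{\left(A{\left(-2 \right)},M{\left(0 \right)} \right)} + 10\right) 14 = \left(\sqrt{-164 + 5^{2} + 2 \cdot 5} + 10\right) 14 = \left(\sqrt{-164 + 25 + 10} + 10\right) 14 = \left(\sqrt{-129} + 10\right) 14 = \left(i \sqrt{129} + 10\right) 14 = \left(10 + i \sqrt{129}\right) 14 = 140 + 14 i \sqrt{129}$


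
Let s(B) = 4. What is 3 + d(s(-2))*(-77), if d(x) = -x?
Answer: 311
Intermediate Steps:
3 + d(s(-2))*(-77) = 3 - 1*4*(-77) = 3 - 4*(-77) = 3 + 308 = 311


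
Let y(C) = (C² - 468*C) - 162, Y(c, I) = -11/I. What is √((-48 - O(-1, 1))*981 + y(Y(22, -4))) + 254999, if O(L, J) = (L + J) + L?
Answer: 254999 + 5*I*√30431/4 ≈ 2.55e+5 + 218.06*I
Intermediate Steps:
O(L, J) = J + 2*L (O(L, J) = (J + L) + L = J + 2*L)
y(C) = -162 + C² - 468*C
√((-48 - O(-1, 1))*981 + y(Y(22, -4))) + 254999 = √((-48 - (1 + 2*(-1)))*981 + (-162 + (-11/(-4))² - (-5148)/(-4))) + 254999 = √((-48 - (1 - 2))*981 + (-162 + (-11*(-¼))² - (-5148)*(-1)/4)) + 254999 = √((-48 - 1*(-1))*981 + (-162 + (11/4)² - 468*11/4)) + 254999 = √((-48 + 1)*981 + (-162 + 121/16 - 1287)) + 254999 = √(-47*981 - 23063/16) + 254999 = √(-46107 - 23063/16) + 254999 = √(-760775/16) + 254999 = 5*I*√30431/4 + 254999 = 254999 + 5*I*√30431/4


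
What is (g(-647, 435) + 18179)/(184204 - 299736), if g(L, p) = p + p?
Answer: -19049/115532 ≈ -0.16488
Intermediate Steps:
g(L, p) = 2*p
(g(-647, 435) + 18179)/(184204 - 299736) = (2*435 + 18179)/(184204 - 299736) = (870 + 18179)/(-115532) = 19049*(-1/115532) = -19049/115532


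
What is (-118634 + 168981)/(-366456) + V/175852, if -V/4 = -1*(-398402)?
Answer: -148210208473/16110505128 ≈ -9.1996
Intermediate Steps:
V = -1593608 (V = -(-4)*(-398402) = -4*398402 = -1593608)
(-118634 + 168981)/(-366456) + V/175852 = (-118634 + 168981)/(-366456) - 1593608/175852 = 50347*(-1/366456) - 1593608*1/175852 = -50347/366456 - 398402/43963 = -148210208473/16110505128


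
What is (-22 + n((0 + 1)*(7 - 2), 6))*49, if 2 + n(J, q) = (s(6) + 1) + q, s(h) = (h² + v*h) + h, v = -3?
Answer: 343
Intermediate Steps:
s(h) = h² - 2*h (s(h) = (h² - 3*h) + h = h² - 2*h)
n(J, q) = 23 + q (n(J, q) = -2 + ((6*(-2 + 6) + 1) + q) = -2 + ((6*4 + 1) + q) = -2 + ((24 + 1) + q) = -2 + (25 + q) = 23 + q)
(-22 + n((0 + 1)*(7 - 2), 6))*49 = (-22 + (23 + 6))*49 = (-22 + 29)*49 = 7*49 = 343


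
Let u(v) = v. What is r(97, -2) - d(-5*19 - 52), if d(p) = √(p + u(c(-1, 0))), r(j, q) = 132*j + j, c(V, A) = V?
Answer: 12901 - 2*I*√37 ≈ 12901.0 - 12.166*I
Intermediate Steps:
r(j, q) = 133*j
d(p) = √(-1 + p) (d(p) = √(p - 1) = √(-1 + p))
r(97, -2) - d(-5*19 - 52) = 133*97 - √(-1 + (-5*19 - 52)) = 12901 - √(-1 + (-95 - 52)) = 12901 - √(-1 - 147) = 12901 - √(-148) = 12901 - 2*I*√37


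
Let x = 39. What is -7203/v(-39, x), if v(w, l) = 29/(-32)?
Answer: 230496/29 ≈ 7948.1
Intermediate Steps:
v(w, l) = -29/32 (v(w, l) = 29*(-1/32) = -29/32)
-7203/v(-39, x) = -7203/(-29/32) = -7203*(-32/29) = 230496/29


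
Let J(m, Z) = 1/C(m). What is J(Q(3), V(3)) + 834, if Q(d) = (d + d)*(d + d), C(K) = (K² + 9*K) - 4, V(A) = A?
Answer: 1347745/1616 ≈ 834.00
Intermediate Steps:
C(K) = -4 + K² + 9*K
Q(d) = 4*d² (Q(d) = (2*d)*(2*d) = 4*d²)
J(m, Z) = 1/(-4 + m² + 9*m)
J(Q(3), V(3)) + 834 = 1/(-4 + (4*3²)² + 9*(4*3²)) + 834 = 1/(-4 + (4*9)² + 9*(4*9)) + 834 = 1/(-4 + 36² + 9*36) + 834 = 1/(-4 + 1296 + 324) + 834 = 1/1616 + 834 = 1347745/1616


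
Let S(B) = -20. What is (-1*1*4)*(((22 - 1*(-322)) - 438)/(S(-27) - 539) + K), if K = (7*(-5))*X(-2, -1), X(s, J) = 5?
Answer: 390924/559 ≈ 699.33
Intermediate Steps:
K = -175 (K = (7*(-5))*5 = -35*5 = -175)
(-1*1*4)*(((22 - 1*(-322)) - 438)/(S(-27) - 539) + K) = (-1*1*4)*(((22 - 1*(-322)) - 438)/(-20 - 539) - 175) = (-1*4)*(((22 + 322) - 438)/(-559) - 175) = -4*((344 - 438)*(-1/559) - 175) = -4*(-94*(-1/559) - 175) = -4*(94/559 - 175) = -4*(-97731/559) = 390924/559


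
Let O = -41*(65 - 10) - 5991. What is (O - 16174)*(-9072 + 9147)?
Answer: -1831500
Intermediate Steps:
O = -8246 (O = -41*55 - 5991 = -2255 - 5991 = -8246)
(O - 16174)*(-9072 + 9147) = (-8246 - 16174)*(-9072 + 9147) = -24420*75 = -1831500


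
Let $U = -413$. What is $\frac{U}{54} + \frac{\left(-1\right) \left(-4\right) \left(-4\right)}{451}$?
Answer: $- \frac{187127}{24354} \approx -7.6836$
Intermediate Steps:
$\frac{U}{54} + \frac{\left(-1\right) \left(-4\right) \left(-4\right)}{451} = - \frac{413}{54} + \frac{\left(-1\right) \left(-4\right) \left(-4\right)}{451} = \left(-413\right) \frac{1}{54} + 4 \left(-4\right) \frac{1}{451} = - \frac{413}{54} - \frac{16}{451} = - \frac{187127}{24354}$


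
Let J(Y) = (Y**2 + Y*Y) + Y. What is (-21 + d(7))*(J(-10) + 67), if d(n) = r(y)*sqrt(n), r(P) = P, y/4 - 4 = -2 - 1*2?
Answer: -5397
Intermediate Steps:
y = 0 (y = 16 + 4*(-2 - 1*2) = 16 + 4*(-2 - 2) = 16 + 4*(-4) = 16 - 16 = 0)
J(Y) = Y + 2*Y**2 (J(Y) = (Y**2 + Y**2) + Y = 2*Y**2 + Y = Y + 2*Y**2)
d(n) = 0 (d(n) = 0*sqrt(n) = 0)
(-21 + d(7))*(J(-10) + 67) = (-21 + 0)*(-10*(1 + 2*(-10)) + 67) = -21*(-10*(1 - 20) + 67) = -21*(-10*(-19) + 67) = -21*(190 + 67) = -21*257 = -5397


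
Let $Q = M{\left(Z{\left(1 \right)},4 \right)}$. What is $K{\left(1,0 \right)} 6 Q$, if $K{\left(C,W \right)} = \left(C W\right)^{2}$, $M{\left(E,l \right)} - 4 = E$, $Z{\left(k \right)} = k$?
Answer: $0$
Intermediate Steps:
$M{\left(E,l \right)} = 4 + E$
$Q = 5$ ($Q = 4 + 1 = 5$)
$K{\left(C,W \right)} = C^{2} W^{2}$
$K{\left(1,0 \right)} 6 Q = 1^{2} \cdot 0^{2} \cdot 6 \cdot 5 = 1 \cdot 0 \cdot 6 \cdot 5 = 0 \cdot 6 \cdot 5 = 0 \cdot 5 = 0$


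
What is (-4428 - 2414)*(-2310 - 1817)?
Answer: 28236934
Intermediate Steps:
(-4428 - 2414)*(-2310 - 1817) = -6842*(-4127) = 28236934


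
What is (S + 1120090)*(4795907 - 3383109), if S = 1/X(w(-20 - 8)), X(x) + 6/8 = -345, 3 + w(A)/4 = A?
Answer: 2188543435395868/1383 ≈ 1.5825e+12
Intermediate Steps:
w(A) = -12 + 4*A
X(x) = -1383/4 (X(x) = -3/4 - 345 = -1383/4)
S = -4/1383 (S = 1/(-1383/4) = -4/1383 ≈ -0.0028923)
(S + 1120090)*(4795907 - 3383109) = (-4/1383 + 1120090)*(4795907 - 3383109) = (1549084466/1383)*1412798 = 2188543435395868/1383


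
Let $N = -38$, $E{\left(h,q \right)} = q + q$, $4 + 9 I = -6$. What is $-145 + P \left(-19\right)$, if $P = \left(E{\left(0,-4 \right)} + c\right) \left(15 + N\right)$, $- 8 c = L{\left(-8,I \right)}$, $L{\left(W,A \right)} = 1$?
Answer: $- \frac{29565}{8} \approx -3695.6$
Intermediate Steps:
$I = - \frac{10}{9}$ ($I = - \frac{4}{9} + \frac{1}{9} \left(-6\right) = - \frac{4}{9} - \frac{2}{3} = - \frac{10}{9} \approx -1.1111$)
$E{\left(h,q \right)} = 2 q$
$c = - \frac{1}{8}$ ($c = \left(- \frac{1}{8}\right) 1 = - \frac{1}{8} \approx -0.125$)
$P = \frac{1495}{8}$ ($P = \left(2 \left(-4\right) - \frac{1}{8}\right) \left(15 - 38\right) = \left(-8 - \frac{1}{8}\right) \left(-23\right) = \left(- \frac{65}{8}\right) \left(-23\right) = \frac{1495}{8} \approx 186.88$)
$-145 + P \left(-19\right) = -145 + \frac{1495}{8} \left(-19\right) = -145 - \frac{28405}{8} = - \frac{29565}{8}$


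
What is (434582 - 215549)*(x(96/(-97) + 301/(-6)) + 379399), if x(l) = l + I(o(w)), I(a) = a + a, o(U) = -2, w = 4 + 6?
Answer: 16119231100287/194 ≈ 8.3089e+10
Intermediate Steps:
w = 10
I(a) = 2*a
x(l) = -4 + l (x(l) = l + 2*(-2) = l - 4 = -4 + l)
(434582 - 215549)*(x(96/(-97) + 301/(-6)) + 379399) = (434582 - 215549)*((-4 + (96/(-97) + 301/(-6))) + 379399) = 219033*((-4 + (96*(-1/97) + 301*(-⅙))) + 379399) = 219033*((-4 + (-96/97 - 301/6)) + 379399) = 219033*((-4 - 29773/582) + 379399) = 219033*(-32101/582 + 379399) = 219033*(220778117/582) = 16119231100287/194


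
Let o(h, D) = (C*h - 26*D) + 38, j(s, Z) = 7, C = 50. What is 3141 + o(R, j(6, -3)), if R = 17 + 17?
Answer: 4697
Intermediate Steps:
R = 34
o(h, D) = 38 - 26*D + 50*h (o(h, D) = (50*h - 26*D) + 38 = (-26*D + 50*h) + 38 = 38 - 26*D + 50*h)
3141 + o(R, j(6, -3)) = 3141 + (38 - 26*7 + 50*34) = 3141 + (38 - 182 + 1700) = 3141 + 1556 = 4697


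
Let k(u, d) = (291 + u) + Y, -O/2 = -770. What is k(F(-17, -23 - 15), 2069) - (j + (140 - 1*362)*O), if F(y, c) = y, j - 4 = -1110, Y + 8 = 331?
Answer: 343583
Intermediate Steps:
Y = 323 (Y = -8 + 331 = 323)
j = -1106 (j = 4 - 1110 = -1106)
O = 1540 (O = -2*(-770) = 1540)
k(u, d) = 614 + u (k(u, d) = (291 + u) + 323 = 614 + u)
k(F(-17, -23 - 15), 2069) - (j + (140 - 1*362)*O) = (614 - 17) - (-1106 + (140 - 1*362)*1540) = 597 - (-1106 + (140 - 362)*1540) = 597 - (-1106 - 222*1540) = 597 - (-1106 - 341880) = 597 - 1*(-342986) = 597 + 342986 = 343583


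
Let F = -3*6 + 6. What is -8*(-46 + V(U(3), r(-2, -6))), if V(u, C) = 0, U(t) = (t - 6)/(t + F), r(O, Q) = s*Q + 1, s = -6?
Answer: 368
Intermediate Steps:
F = -12 (F = -18 + 6 = -12)
r(O, Q) = 1 - 6*Q (r(O, Q) = -6*Q + 1 = 1 - 6*Q)
U(t) = (-6 + t)/(-12 + t) (U(t) = (t - 6)/(t - 12) = (-6 + t)/(-12 + t))
-8*(-46 + V(U(3), r(-2, -6))) = -8*(-46 + 0) = -8*(-46) = 368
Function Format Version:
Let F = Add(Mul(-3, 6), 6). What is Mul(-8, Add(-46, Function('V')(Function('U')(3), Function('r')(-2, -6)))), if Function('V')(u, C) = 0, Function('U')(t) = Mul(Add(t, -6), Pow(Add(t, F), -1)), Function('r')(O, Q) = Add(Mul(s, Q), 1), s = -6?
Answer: 368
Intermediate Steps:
F = -12 (F = Add(-18, 6) = -12)
Function('r')(O, Q) = Add(1, Mul(-6, Q)) (Function('r')(O, Q) = Add(Mul(-6, Q), 1) = Add(1, Mul(-6, Q)))
Function('U')(t) = Mul(Pow(Add(-12, t), -1), Add(-6, t)) (Function('U')(t) = Mul(Add(t, -6), Pow(Add(t, -12), -1)) = Mul(Add(-6, t), Pow(Add(-12, t), -1)) = Mul(Pow(Add(-12, t), -1), Add(-6, t)))
Mul(-8, Add(-46, Function('V')(Function('U')(3), Function('r')(-2, -6)))) = Mul(-8, Add(-46, 0)) = Mul(-8, -46) = 368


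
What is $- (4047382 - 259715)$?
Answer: $-3787667$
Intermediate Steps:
$- (4047382 - 259715) = \left(-1\right) 3787667 = -3787667$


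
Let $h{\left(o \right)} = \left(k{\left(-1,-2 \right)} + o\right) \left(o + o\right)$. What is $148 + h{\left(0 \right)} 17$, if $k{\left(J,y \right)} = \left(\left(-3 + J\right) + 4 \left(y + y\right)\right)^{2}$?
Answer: $148$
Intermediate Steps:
$k{\left(J,y \right)} = \left(-3 + J + 8 y\right)^{2}$ ($k{\left(J,y \right)} = \left(\left(-3 + J\right) + 4 \cdot 2 y\right)^{2} = \left(\left(-3 + J\right) + 8 y\right)^{2} = \left(-3 + J + 8 y\right)^{2}$)
$h{\left(o \right)} = 2 o \left(400 + o\right)$ ($h{\left(o \right)} = \left(\left(-3 - 1 + 8 \left(-2\right)\right)^{2} + o\right) \left(o + o\right) = \left(\left(-3 - 1 - 16\right)^{2} + o\right) 2 o = \left(\left(-20\right)^{2} + o\right) 2 o = \left(400 + o\right) 2 o = 2 o \left(400 + o\right)$)
$148 + h{\left(0 \right)} 17 = 148 + 2 \cdot 0 \left(400 + 0\right) 17 = 148 + 2 \cdot 0 \cdot 400 \cdot 17 = 148 + 0 \cdot 17 = 148 + 0 = 148$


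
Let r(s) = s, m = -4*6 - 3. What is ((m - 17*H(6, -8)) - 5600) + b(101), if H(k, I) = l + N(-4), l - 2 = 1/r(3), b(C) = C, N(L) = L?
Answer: -16493/3 ≈ -5497.7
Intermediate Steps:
m = -27 (m = -24 - 3 = -27)
l = 7/3 (l = 2 + 1/3 = 7/3 ≈ 2.3333)
H(k, I) = -5/3 (H(k, I) = 7/3 - 4 = -5/3)
((m - 17*H(6, -8)) - 5600) + b(101) = ((-27 - 17*(-5/3)) - 5600) + 101 = ((-27 + 85/3) - 5600) + 101 = (4/3 - 5600) + 101 = -16796/3 + 101 = -16493/3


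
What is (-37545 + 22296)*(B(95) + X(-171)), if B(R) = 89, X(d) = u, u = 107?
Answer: -2988804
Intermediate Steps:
X(d) = 107
(-37545 + 22296)*(B(95) + X(-171)) = (-37545 + 22296)*(89 + 107) = -15249*196 = -2988804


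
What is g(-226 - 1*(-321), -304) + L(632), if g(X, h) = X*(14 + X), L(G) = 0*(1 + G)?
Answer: 10355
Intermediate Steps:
L(G) = 0
g(-226 - 1*(-321), -304) + L(632) = (-226 - 1*(-321))*(14 + (-226 - 1*(-321))) + 0 = (-226 + 321)*(14 + (-226 + 321)) + 0 = 95*(14 + 95) + 0 = 95*109 + 0 = 10355 + 0 = 10355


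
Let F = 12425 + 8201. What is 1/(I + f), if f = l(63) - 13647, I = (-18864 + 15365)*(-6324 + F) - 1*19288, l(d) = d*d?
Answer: -1/50071664 ≈ -1.9971e-8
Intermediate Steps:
F = 20626
l(d) = d²
I = -50061986 (I = (-18864 + 15365)*(-6324 + 20626) - 1*19288 = -3499*14302 - 19288 = -50042698 - 19288 = -50061986)
f = -9678 (f = 63² - 13647 = 3969 - 13647 = -9678)
1/(I + f) = 1/(-50061986 - 9678) = 1/(-50071664) = -1/50071664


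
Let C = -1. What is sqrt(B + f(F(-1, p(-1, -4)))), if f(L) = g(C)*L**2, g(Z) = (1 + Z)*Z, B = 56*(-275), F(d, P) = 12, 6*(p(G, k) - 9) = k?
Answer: 10*I*sqrt(154) ≈ 124.1*I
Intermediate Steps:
p(G, k) = 9 + k/6
B = -15400
g(Z) = Z*(1 + Z)
f(L) = 0 (f(L) = (-(1 - 1))*L**2 = (-1*0)*L**2 = 0*L**2 = 0)
sqrt(B + f(F(-1, p(-1, -4)))) = sqrt(-15400 + 0) = sqrt(-15400) = 10*I*sqrt(154)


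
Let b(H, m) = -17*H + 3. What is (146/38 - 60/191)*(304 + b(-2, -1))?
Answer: 4365823/3629 ≈ 1203.0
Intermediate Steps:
b(H, m) = 3 - 17*H
(146/38 - 60/191)*(304 + b(-2, -1)) = (146/38 - 60/191)*(304 + (3 - 17*(-2))) = (146*(1/38) - 60*1/191)*(304 + (3 + 34)) = (73/19 - 60/191)*(304 + 37) = (12803/3629)*341 = 4365823/3629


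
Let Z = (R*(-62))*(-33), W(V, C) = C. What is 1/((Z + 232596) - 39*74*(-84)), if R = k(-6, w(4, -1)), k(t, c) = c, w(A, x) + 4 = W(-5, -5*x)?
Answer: 1/477066 ≈ 2.0961e-6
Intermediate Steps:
w(A, x) = -4 - 5*x
R = 1 (R = -4 - 5*(-1) = -4 + 5 = 1)
Z = 2046 (Z = (1*(-62))*(-33) = -62*(-33) = 2046)
1/((Z + 232596) - 39*74*(-84)) = 1/((2046 + 232596) - 39*74*(-84)) = 1/(234642 - 2886*(-84)) = 1/(234642 + 242424) = 1/477066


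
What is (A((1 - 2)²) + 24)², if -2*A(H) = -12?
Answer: 900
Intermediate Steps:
A(H) = 6 (A(H) = -½*(-12) = 6)
(A((1 - 2)²) + 24)² = (6 + 24)² = 30² = 900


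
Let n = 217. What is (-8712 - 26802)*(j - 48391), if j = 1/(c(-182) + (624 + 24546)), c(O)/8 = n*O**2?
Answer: 49432974491198601/28764217 ≈ 1.7186e+9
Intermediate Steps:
c(O) = 1736*O**2 (c(O) = 8*(217*O**2) = 1736*O**2)
j = 1/57528434 (j = 1/(1736*(-182)**2 + (624 + 24546)) = 1/(1736*33124 + 25170) = 1/(57503264 + 25170) = 1/57528434 ≈ 1.7383e-8)
(-8712 - 26802)*(j - 48391) = (-8712 - 26802)*(1/57528434 - 48391) = -35514*(-2783858449693/57528434) = 49432974491198601/28764217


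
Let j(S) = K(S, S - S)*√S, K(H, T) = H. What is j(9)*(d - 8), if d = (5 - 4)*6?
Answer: -54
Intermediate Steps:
j(S) = S^(3/2) (j(S) = S*√S = S^(3/2))
d = 6 (d = 1*6 = 6)
j(9)*(d - 8) = 9^(3/2)*(6 - 8) = 27*(-2) = -54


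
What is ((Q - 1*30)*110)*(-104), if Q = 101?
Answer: -812240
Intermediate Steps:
((Q - 1*30)*110)*(-104) = ((101 - 1*30)*110)*(-104) = ((101 - 30)*110)*(-104) = (71*110)*(-104) = 7810*(-104) = -812240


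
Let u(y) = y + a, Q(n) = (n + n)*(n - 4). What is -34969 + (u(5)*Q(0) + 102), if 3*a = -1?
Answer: -34867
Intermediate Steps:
Q(n) = 2*n*(-4 + n) (Q(n) = (2*n)*(-4 + n) = 2*n*(-4 + n))
a = -⅓ (a = (⅓)*(-1) = -⅓ ≈ -0.33333)
u(y) = -⅓ + y (u(y) = y - ⅓ = -⅓ + y)
-34969 + (u(5)*Q(0) + 102) = -34969 + ((-⅓ + 5)*(2*0*(-4 + 0)) + 102) = -34969 + (14*(2*0*(-4))/3 + 102) = -34969 + ((14/3)*0 + 102) = -34969 + (0 + 102) = -34969 + 102 = -34867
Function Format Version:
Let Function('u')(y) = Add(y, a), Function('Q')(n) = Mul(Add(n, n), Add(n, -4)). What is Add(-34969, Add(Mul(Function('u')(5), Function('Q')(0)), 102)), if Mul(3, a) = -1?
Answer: -34867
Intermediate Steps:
Function('Q')(n) = Mul(2, n, Add(-4, n)) (Function('Q')(n) = Mul(Mul(2, n), Add(-4, n)) = Mul(2, n, Add(-4, n)))
a = Rational(-1, 3) (a = Mul(Rational(1, 3), -1) = Rational(-1, 3) ≈ -0.33333)
Function('u')(y) = Add(Rational(-1, 3), y) (Function('u')(y) = Add(y, Rational(-1, 3)) = Add(Rational(-1, 3), y))
Add(-34969, Add(Mul(Function('u')(5), Function('Q')(0)), 102)) = Add(-34969, Add(Mul(Add(Rational(-1, 3), 5), Mul(2, 0, Add(-4, 0))), 102)) = Add(-34969, Add(Mul(Rational(14, 3), Mul(2, 0, -4)), 102)) = Add(-34969, Add(Mul(Rational(14, 3), 0), 102)) = Add(-34969, Add(0, 102)) = Add(-34969, 102) = -34867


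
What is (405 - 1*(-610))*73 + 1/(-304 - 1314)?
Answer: 119885709/1618 ≈ 74095.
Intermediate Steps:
(405 - 1*(-610))*73 + 1/(-304 - 1314) = (405 + 610)*73 + 1/(-1618) = 1015*73 - 1/1618 = 74095 - 1/1618 = 119885709/1618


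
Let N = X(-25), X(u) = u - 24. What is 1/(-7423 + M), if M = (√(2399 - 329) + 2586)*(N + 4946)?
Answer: 12656219/160130239515331 - 14691*√230/160130239515331 ≈ 7.7646e-8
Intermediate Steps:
X(u) = -24 + u
N = -49 (N = -24 - 25 = -49)
M = 12663642 + 14691*√230 (M = (√(2399 - 329) + 2586)*(-49 + 4946) = (√2070 + 2586)*4897 = (3*√230 + 2586)*4897 = (2586 + 3*√230)*4897 = 12663642 + 14691*√230 ≈ 1.2886e+7)
1/(-7423 + M) = 1/(-7423 + (12663642 + 14691*√230)) = 1/(12656219 + 14691*√230)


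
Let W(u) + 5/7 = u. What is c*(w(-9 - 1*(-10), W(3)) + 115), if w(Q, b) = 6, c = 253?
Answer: 30613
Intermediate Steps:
W(u) = -5/7 + u
c*(w(-9 - 1*(-10), W(3)) + 115) = 253*(6 + 115) = 253*121 = 30613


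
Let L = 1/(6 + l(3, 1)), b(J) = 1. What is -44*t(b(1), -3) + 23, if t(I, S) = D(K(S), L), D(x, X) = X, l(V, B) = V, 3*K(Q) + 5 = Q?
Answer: 163/9 ≈ 18.111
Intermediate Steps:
K(Q) = -5/3 + Q/3
L = ⅑ (L = 1/(6 + 3) = 1/9 = ⅑ ≈ 0.11111)
t(I, S) = ⅑
-44*t(b(1), -3) + 23 = -44*⅑ + 23 = -44/9 + 23 = 163/9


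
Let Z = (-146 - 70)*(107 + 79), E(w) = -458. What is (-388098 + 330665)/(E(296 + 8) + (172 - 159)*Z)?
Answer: 57433/522746 ≈ 0.10987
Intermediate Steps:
Z = -40176 (Z = -216*186 = -40176)
(-388098 + 330665)/(E(296 + 8) + (172 - 159)*Z) = (-388098 + 330665)/(-458 + (172 - 159)*(-40176)) = -57433/(-458 + 13*(-40176)) = -57433/(-458 - 522288) = -57433/(-522746) = -57433*(-1/522746) = 57433/522746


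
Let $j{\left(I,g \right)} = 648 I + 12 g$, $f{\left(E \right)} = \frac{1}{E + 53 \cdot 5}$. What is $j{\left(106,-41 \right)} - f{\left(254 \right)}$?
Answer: $\frac{35393723}{519} \approx 68196.0$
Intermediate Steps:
$f{\left(E \right)} = \frac{1}{265 + E}$ ($f{\left(E \right)} = \frac{1}{E + 265} = \frac{1}{265 + E}$)
$j{\left(I,g \right)} = 12 g + 648 I$
$j{\left(106,-41 \right)} - f{\left(254 \right)} = \left(12 \left(-41\right) + 648 \cdot 106\right) - \frac{1}{265 + 254} = \left(-492 + 68688\right) - \frac{1}{519} = 68196 - \frac{1}{519} = \frac{35393723}{519}$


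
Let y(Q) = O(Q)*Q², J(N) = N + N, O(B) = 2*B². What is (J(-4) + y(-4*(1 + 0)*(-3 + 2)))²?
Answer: 254016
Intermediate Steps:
J(N) = 2*N
y(Q) = 2*Q⁴ (y(Q) = (2*Q²)*Q² = 2*Q⁴)
(J(-4) + y(-4*(1 + 0)*(-3 + 2)))² = (2*(-4) + 2*(-4*(1 + 0)*(-3 + 2))⁴)² = (-8 + 2*(-4*(-1))⁴)² = (-8 + 2*4⁴)² = (-8 + 2*256)² = (-8 + 512)² = 504² = 254016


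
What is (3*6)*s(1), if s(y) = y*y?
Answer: 18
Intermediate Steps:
s(y) = y²
(3*6)*s(1) = (3*6)*1² = 18*1 = 18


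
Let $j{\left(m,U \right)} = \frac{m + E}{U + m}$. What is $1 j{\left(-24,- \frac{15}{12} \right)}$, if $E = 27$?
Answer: $- \frac{12}{101} \approx -0.11881$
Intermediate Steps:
$j{\left(m,U \right)} = \frac{27 + m}{U + m}$ ($j{\left(m,U \right)} = \frac{m + 27}{U + m} = \frac{27 + m}{U + m}$)
$1 j{\left(-24,- \frac{15}{12} \right)} = 1 \frac{27 - 24}{- \frac{15}{12} - 24} = 1 \frac{1}{\left(-15\right) \frac{1}{12} - 24} \cdot 3 = 1 \frac{1}{- \frac{5}{4} - 24} \cdot 3 = 1 \frac{1}{- \frac{101}{4}} \cdot 3 = 1 \left(\left(- \frac{4}{101}\right) 3\right) = 1 \left(- \frac{12}{101}\right) = - \frac{12}{101}$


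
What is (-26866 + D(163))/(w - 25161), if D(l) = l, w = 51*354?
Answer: 387/103 ≈ 3.7573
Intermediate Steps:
w = 18054
(-26866 + D(163))/(w - 25161) = (-26866 + 163)/(18054 - 25161) = -26703/(-7107) = -26703*(-1/7107) = 387/103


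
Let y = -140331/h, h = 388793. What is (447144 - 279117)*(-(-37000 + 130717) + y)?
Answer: -6122341646871624/388793 ≈ -1.5747e+10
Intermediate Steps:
y = -140331/388793 ≈ -0.36094
(447144 - 279117)*(-(-37000 + 130717) + y) = (447144 - 279117)*(-(-37000 + 130717) - 140331/388793) = 168027*(-1*93717 - 140331/388793) = 168027*(-93717 - 140331/388793) = 168027*(-36436653912/388793) = -6122341646871624/388793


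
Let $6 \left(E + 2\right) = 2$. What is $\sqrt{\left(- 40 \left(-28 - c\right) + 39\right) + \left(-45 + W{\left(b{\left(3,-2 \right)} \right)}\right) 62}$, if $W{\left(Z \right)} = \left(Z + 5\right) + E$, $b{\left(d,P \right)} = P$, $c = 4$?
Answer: $\frac{7 i \sqrt{255}}{3} \approx 37.26 i$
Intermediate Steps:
$E = - \frac{5}{3}$ ($E = -2 + \frac{1}{6} \cdot 2 = -2 + \frac{1}{3} = - \frac{5}{3} \approx -1.6667$)
$W{\left(Z \right)} = \frac{10}{3} + Z$ ($W{\left(Z \right)} = \left(Z + 5\right) - \frac{5}{3} = \left(5 + Z\right) - \frac{5}{3} = \frac{10}{3} + Z$)
$\sqrt{\left(- 40 \left(-28 - c\right) + 39\right) + \left(-45 + W{\left(b{\left(3,-2 \right)} \right)}\right) 62} = \sqrt{\left(- 40 \left(-28 - 4\right) + 39\right) + \left(-45 + \left(\frac{10}{3} - 2\right)\right) 62} = \sqrt{\left(- 40 \left(-28 - 4\right) + 39\right) + \left(-45 + \frac{4}{3}\right) 62} = \sqrt{\left(\left(-40\right) \left(-32\right) + 39\right) - \frac{8122}{3}} = \sqrt{\left(1280 + 39\right) - \frac{8122}{3}} = \sqrt{1319 - \frac{8122}{3}} = \sqrt{- \frac{4165}{3}} = \frac{7 i \sqrt{255}}{3}$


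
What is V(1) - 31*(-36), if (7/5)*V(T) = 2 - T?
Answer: 7817/7 ≈ 1116.7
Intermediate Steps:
V(T) = 10/7 - 5*T/7 (V(T) = 5*(2 - T)/7 = 10/7 - 5*T/7)
V(1) - 31*(-36) = (10/7 - 5/7*1) - 31*(-36) = (10/7 - 5/7) + 1116 = 5/7 + 1116 = 7817/7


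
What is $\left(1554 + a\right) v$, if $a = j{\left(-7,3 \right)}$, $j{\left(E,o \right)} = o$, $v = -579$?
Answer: $-901503$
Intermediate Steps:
$a = 3$
$\left(1554 + a\right) v = \left(1554 + 3\right) \left(-579\right) = 1557 \left(-579\right) = -901503$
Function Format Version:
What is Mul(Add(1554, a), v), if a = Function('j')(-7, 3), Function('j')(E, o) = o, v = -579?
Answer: -901503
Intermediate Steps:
a = 3
Mul(Add(1554, a), v) = Mul(Add(1554, 3), -579) = Mul(1557, -579) = -901503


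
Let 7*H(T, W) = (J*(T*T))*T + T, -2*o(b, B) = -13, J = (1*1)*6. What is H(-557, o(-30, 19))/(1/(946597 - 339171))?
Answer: -629811297261590/7 ≈ -8.9973e+13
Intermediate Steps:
J = 6 (J = 1*6 = 6)
o(b, B) = 13/2 (o(b, B) = -½*(-13) = 13/2)
H(T, W) = T/7 + 6*T³/7 (H(T, W) = ((6*(T*T))*T + T)/7 = ((6*T²)*T + T)/7 = (6*T³ + T)/7 = (T + 6*T³)/7 = T/7 + 6*T³/7)
H(-557, o(-30, 19))/(1/(946597 - 339171)) = ((⅐)*(-557)*(1 + 6*(-557)²))/(1/(946597 - 339171)) = ((⅐)*(-557)*(1 + 6*310249))/(1/607426) = ((⅐)*(-557)*(1 + 1861494))/(1/607426) = ((⅐)*(-557)*1861495)*607426 = -1036852715/7*607426 = -629811297261590/7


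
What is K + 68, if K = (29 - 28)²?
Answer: 69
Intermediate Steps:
K = 1 (K = 1² = 1)
K + 68 = 1 + 68 = 69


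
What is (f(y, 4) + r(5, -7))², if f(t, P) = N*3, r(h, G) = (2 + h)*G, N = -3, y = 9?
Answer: 3364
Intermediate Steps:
r(h, G) = G*(2 + h)
f(t, P) = -9 (f(t, P) = -3*3 = -9)
(f(y, 4) + r(5, -7))² = (-9 - 7*(2 + 5))² = (-9 - 7*7)² = (-9 - 49)² = (-58)² = 3364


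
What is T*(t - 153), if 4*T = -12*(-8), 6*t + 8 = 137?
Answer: -3156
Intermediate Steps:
t = 43/2 (t = -4/3 + (⅙)*137 = -4/3 + 137/6 = 43/2 ≈ 21.500)
T = 24 (T = (-12*(-8))/4 = (¼)*96 = 24)
T*(t - 153) = 24*(43/2 - 153) = 24*(-263/2) = -3156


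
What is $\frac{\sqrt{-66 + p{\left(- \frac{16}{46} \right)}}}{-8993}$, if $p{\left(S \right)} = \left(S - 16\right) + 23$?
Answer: $- \frac{i \sqrt{31395}}{206839} \approx - 0.00085664 i$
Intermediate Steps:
$p{\left(S \right)} = 7 + S$ ($p{\left(S \right)} = \left(S - 16\right) + 23 = \left(-16 + S\right) + 23 = 7 + S$)
$\frac{\sqrt{-66 + p{\left(- \frac{16}{46} \right)}}}{-8993} = \frac{\sqrt{-66 + \left(7 - \frac{16}{46}\right)}}{-8993} = \sqrt{-66 + \left(7 - \frac{8}{23}\right)} \left(- \frac{1}{8993}\right) = \sqrt{-66 + \frac{153}{23}} \left(- \frac{1}{8993}\right) = \sqrt{- \frac{1365}{23}} \left(- \frac{1}{8993}\right) = \frac{i \sqrt{31395}}{23} \left(- \frac{1}{8993}\right) = - \frac{i \sqrt{31395}}{206839}$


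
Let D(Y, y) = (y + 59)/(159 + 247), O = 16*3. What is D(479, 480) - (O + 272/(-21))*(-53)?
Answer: 2264081/1218 ≈ 1858.9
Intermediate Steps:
O = 48
D(Y, y) = 59/406 + y/406 (D(Y, y) = (59 + y)/406 = (59 + y)*(1/406) = 59/406 + y/406)
D(479, 480) - (O + 272/(-21))*(-53) = (59/406 + (1/406)*480) - (48 + 272/(-21))*(-53) = (59/406 + 240/203) - (48 + 272*(-1/21))*(-53) = 77/58 - (48 - 272/21)*(-53) = 77/58 - 736*(-53)/21 = 77/58 - 1*(-39008/21) = 77/58 + 39008/21 = 2264081/1218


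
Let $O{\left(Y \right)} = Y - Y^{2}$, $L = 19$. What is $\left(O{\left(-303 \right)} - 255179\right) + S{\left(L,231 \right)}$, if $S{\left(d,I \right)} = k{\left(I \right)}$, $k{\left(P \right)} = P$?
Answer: $-347060$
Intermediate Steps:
$S{\left(d,I \right)} = I$
$\left(O{\left(-303 \right)} - 255179\right) + S{\left(L,231 \right)} = \left(- 303 \left(1 - -303\right) - 255179\right) + 231 = \left(- 303 \left(1 + 303\right) - 255179\right) + 231 = \left(\left(-303\right) 304 - 255179\right) + 231 = \left(-92112 - 255179\right) + 231 = -347291 + 231 = -347060$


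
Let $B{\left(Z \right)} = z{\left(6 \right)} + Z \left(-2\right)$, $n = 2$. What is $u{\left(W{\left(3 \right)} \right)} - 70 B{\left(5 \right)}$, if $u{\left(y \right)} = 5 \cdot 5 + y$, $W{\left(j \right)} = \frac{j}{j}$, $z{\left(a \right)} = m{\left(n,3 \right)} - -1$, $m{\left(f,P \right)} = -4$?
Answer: $936$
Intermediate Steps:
$z{\left(a \right)} = -3$ ($z{\left(a \right)} = -4 - -1 = -4 + 1 = -3$)
$W{\left(j \right)} = 1$
$u{\left(y \right)} = 25 + y$
$B{\left(Z \right)} = -3 - 2 Z$ ($B{\left(Z \right)} = -3 + Z \left(-2\right) = -3 - 2 Z$)
$u{\left(W{\left(3 \right)} \right)} - 70 B{\left(5 \right)} = \left(25 + 1\right) - 70 \left(-3 - 10\right) = 26 - 70 \left(-3 - 10\right) = 26 - -910 = 26 + 910 = 936$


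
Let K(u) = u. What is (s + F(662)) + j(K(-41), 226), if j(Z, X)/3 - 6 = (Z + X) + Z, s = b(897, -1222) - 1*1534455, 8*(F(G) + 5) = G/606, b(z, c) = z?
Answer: -3716265581/2424 ≈ -1.5331e+6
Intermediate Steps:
F(G) = -5 + G/4848 (F(G) = -5 + (G/606)/8 = -5 + G/4848)
s = -1533558 (s = 897 - 1*1534455 = 897 - 1534455 = -1533558)
j(Z, X) = 18 + 3*X + 6*Z (j(Z, X) = 18 + 3*((Z + X) + Z) = 18 + 3*((X + Z) + Z) = 18 + 3*(X + 2*Z) = 18 + (3*X + 6*Z) = 18 + 3*X + 6*Z)
(s + F(662)) + j(K(-41), 226) = (-1533558 + (-5 + (1/4848)*662)) + (18 + 3*226 + 6*(-41)) = (-1533558 + (-5 + 331/2424)) + (18 + 678 - 246) = (-1533558 - 11789/2424) + 450 = -3717356381/2424 + 450 = -3716265581/2424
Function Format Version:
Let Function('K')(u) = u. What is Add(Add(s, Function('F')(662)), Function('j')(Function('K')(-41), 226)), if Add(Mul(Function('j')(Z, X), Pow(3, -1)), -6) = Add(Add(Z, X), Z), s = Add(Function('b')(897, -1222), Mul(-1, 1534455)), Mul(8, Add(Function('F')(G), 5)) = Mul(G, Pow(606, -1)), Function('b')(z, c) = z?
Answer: Rational(-3716265581, 2424) ≈ -1.5331e+6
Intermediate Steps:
Function('F')(G) = Add(-5, Mul(Rational(1, 4848), G)) (Function('F')(G) = Add(-5, Mul(Rational(1, 8), Mul(G, Pow(606, -1)))) = Add(-5, Mul(Rational(1, 8), Mul(G, Rational(1, 606)))) = Add(-5, Mul(Rational(1, 8), Mul(Rational(1, 606), G))) = Add(-5, Mul(Rational(1, 4848), G)))
s = -1533558 (s = Add(897, Mul(-1, 1534455)) = Add(897, -1534455) = -1533558)
Function('j')(Z, X) = Add(18, Mul(3, X), Mul(6, Z)) (Function('j')(Z, X) = Add(18, Mul(3, Add(Add(Z, X), Z))) = Add(18, Mul(3, Add(Add(X, Z), Z))) = Add(18, Mul(3, Add(X, Mul(2, Z)))) = Add(18, Add(Mul(3, X), Mul(6, Z))) = Add(18, Mul(3, X), Mul(6, Z)))
Add(Add(s, Function('F')(662)), Function('j')(Function('K')(-41), 226)) = Add(Add(-1533558, Add(-5, Mul(Rational(1, 4848), 662))), Add(18, Mul(3, 226), Mul(6, -41))) = Add(Add(-1533558, Add(-5, Rational(331, 2424))), Add(18, 678, -246)) = Add(Add(-1533558, Rational(-11789, 2424)), 450) = Add(Rational(-3717356381, 2424), 450) = Rational(-3716265581, 2424)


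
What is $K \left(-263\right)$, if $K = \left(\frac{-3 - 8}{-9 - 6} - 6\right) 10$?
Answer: $\frac{41554}{3} \approx 13851.0$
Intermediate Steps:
$K = - \frac{158}{3}$ ($K = \left(- \frac{11}{-9 - 6} - 6\right) 10 = \left(- \frac{11}{-15} - 6\right) 10 = \left(\left(-11\right) \left(- \frac{1}{15}\right) - 6\right) 10 = \left(\frac{11}{15} - 6\right) 10 = \left(- \frac{79}{15}\right) 10 = - \frac{158}{3} \approx -52.667$)
$K \left(-263\right) = \left(- \frac{158}{3}\right) \left(-263\right) = \frac{41554}{3}$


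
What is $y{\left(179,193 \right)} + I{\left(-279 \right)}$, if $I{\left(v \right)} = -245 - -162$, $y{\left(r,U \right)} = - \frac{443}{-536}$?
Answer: $- \frac{44045}{536} \approx -82.173$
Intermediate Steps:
$y{\left(r,U \right)} = \frac{443}{536}$ ($y{\left(r,U \right)} = \left(-443\right) \left(- \frac{1}{536}\right) = \frac{443}{536}$)
$I{\left(v \right)} = -83$ ($I{\left(v \right)} = -245 + 162 = -83$)
$y{\left(179,193 \right)} + I{\left(-279 \right)} = \frac{443}{536} - 83 = - \frac{44045}{536}$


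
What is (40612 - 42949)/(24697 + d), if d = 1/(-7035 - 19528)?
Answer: -20692577/218675470 ≈ -0.094627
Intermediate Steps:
d = -1/26563 (d = 1/(-26563) = -1/26563 ≈ -3.7646e-5)
(40612 - 42949)/(24697 + d) = (40612 - 42949)/(24697 - 1/26563) = -2337/656026410/26563 = -2337*26563/656026410 = -20692577/218675470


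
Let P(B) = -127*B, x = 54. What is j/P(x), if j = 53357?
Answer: -53357/6858 ≈ -7.7803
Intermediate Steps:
j/P(x) = 53357/((-127*54)) = 53357/(-6858) = 53357*(-1/6858) = -53357/6858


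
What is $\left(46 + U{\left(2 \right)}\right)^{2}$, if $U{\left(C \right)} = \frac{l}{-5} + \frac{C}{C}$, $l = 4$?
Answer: $\frac{53361}{25} \approx 2134.4$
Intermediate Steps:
$U{\left(C \right)} = \frac{1}{5}$ ($U{\left(C \right)} = \frac{4}{-5} + \frac{C}{C} = 4 \left(- \frac{1}{5}\right) + 1 = - \frac{4}{5} + 1 = \frac{1}{5}$)
$\left(46 + U{\left(2 \right)}\right)^{2} = \left(46 + \frac{1}{5}\right)^{2} = \left(\frac{231}{5}\right)^{2} = \frac{53361}{25}$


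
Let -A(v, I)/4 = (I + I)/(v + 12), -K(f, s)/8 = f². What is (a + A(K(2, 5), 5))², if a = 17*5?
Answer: 7569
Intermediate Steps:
K(f, s) = -8*f²
A(v, I) = -8*I/(12 + v) (A(v, I) = -4*(I + I)/(v + 12) = -4*2*I/(12 + v) = -8*I/(12 + v))
a = 85
(a + A(K(2, 5), 5))² = (85 - 8*5/(12 - 8*2²))² = (85 - 8*5/(12 - 8*4))² = (85 - 8*5/(12 - 32))² = (85 - 8*5/(-20))² = (85 - 8*5*(-1/20))² = (85 + 2)² = 87² = 7569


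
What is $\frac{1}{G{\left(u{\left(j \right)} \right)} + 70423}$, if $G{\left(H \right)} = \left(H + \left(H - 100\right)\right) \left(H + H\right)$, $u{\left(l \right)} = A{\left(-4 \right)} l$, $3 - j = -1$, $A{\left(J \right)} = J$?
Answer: $\frac{1}{74647} \approx 1.3396 \cdot 10^{-5}$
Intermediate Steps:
$j = 4$ ($j = 3 - -1 = 3 + 1 = 4$)
$u{\left(l \right)} = - 4 l$
$G{\left(H \right)} = 2 H \left(-100 + 2 H\right)$ ($G{\left(H \right)} = \left(H + \left(-100 + H\right)\right) 2 H = \left(-100 + 2 H\right) 2 H = 2 H \left(-100 + 2 H\right)$)
$\frac{1}{G{\left(u{\left(j \right)} \right)} + 70423} = \frac{1}{4 \left(\left(-4\right) 4\right) \left(-50 - 16\right) + 70423} = \frac{1}{4 \left(-16\right) \left(-50 - 16\right) + 70423} = \frac{1}{4 \left(-16\right) \left(-66\right) + 70423} = \frac{1}{4224 + 70423} = \frac{1}{74647}$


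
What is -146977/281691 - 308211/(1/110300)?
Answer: -9576275207697277/281691 ≈ -3.3996e+10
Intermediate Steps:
-146977/281691 - 308211/(1/110300) = -146977*1/281691 - 308211/1/110300 = -146977/281691 - 308211*110300 = -146977/281691 - 33995673300 = -9576275207697277/281691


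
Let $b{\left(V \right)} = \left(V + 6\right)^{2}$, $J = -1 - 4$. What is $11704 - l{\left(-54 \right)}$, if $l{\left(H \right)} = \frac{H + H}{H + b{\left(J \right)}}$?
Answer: $\frac{620204}{53} \approx 11702.0$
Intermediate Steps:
$J = -5$ ($J = -1 - 4 = -5$)
$b{\left(V \right)} = \left(6 + V\right)^{2}$
$l{\left(H \right)} = \frac{2 H}{1 + H}$ ($l{\left(H \right)} = \frac{H + H}{H + \left(6 - 5\right)^{2}} = \frac{2 H}{H + 1^{2}} = \frac{2 H}{H + 1} = \frac{2 H}{1 + H}$)
$11704 - l{\left(-54 \right)} = 11704 - 2 \left(-54\right) \frac{1}{1 - 54} = 11704 - 2 \left(-54\right) \frac{1}{-53} = 11704 - 2 \left(-54\right) \left(- \frac{1}{53}\right) = 11704 - \frac{108}{53} = \frac{620204}{53}$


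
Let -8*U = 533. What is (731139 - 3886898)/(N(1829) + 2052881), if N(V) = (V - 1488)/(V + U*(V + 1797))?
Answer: -275128536897/178976324099 ≈ -1.5372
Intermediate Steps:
U = -533/8 (U = -⅛*533 = -533/8 ≈ -66.625)
N(V) = (-1488 + V)/(-957801/8 - 525*V/8) (N(V) = (V - 1488)/(V - 533*(V + 1797)/8) = (-1488 + V)/(V - 533*(1797 + V)/8) = (-1488 + V)/(V + (-957801/8 - 533*V/8)) = (-1488 + V)/(-957801/8 - 525*V/8))
(731139 - 3886898)/(N(1829) + 2052881) = (731139 - 3886898)/(8*(1488 - 1*1829)/(3*(319267 + 175*1829)) + 2052881) = -3155759/(8*(1488 - 1829)/(3*(319267 + 320075)) + 2052881) = -3155759/((8/3)*(-341)/639342 + 2052881) = -3155759/((8/3)*(1/639342)*(-341) + 2052881) = -3155759/(-124/87183 + 2052881) = -3155759/178976324099/87183 = -3155759*87183/178976324099 = -275128536897/178976324099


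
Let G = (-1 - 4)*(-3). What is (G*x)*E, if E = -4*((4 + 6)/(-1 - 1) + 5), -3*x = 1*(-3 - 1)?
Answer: 0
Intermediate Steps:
x = 4/3 (x = -(-3 - 1)/3 = -(-4)/3 = -⅓*(-4) = 4/3 ≈ 1.3333)
G = 15 (G = -5*(-3) = 15)
E = 0 (E = -4*(10/(-2) + 5) = -4*(10*(-½) + 5) = -4*(-5 + 5) = -4*0 = 0)
(G*x)*E = (15*(4/3))*0 = 20*0 = 0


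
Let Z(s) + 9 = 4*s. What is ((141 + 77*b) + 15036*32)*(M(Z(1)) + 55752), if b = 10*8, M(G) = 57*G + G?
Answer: 27035118286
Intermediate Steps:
Z(s) = -9 + 4*s
M(G) = 58*G
b = 80
((141 + 77*b) + 15036*32)*(M(Z(1)) + 55752) = ((141 + 77*80) + 15036*32)*(58*(-9 + 4*1) + 55752) = ((141 + 6160) + 481152)*(58*(-9 + 4) + 55752) = (6301 + 481152)*(58*(-5) + 55752) = 487453*(-290 + 55752) = 487453*55462 = 27035118286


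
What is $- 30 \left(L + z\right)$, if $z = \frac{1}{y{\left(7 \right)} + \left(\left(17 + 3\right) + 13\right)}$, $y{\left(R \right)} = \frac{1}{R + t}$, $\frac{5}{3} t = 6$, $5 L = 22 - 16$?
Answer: $- \frac{32367}{877} \approx -36.906$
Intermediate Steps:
$L = \frac{6}{5}$ ($L = \frac{22 - 16}{5} = \frac{1}{5} \cdot 6 = \frac{6}{5} \approx 1.2$)
$t = \frac{18}{5}$ ($t = \frac{3}{5} \cdot 6 = \frac{18}{5} \approx 3.6$)
$y{\left(R \right)} = \frac{1}{\frac{18}{5} + R}$ ($y{\left(R \right)} = \frac{1}{R + \frac{18}{5}} = \frac{1}{\frac{18}{5} + R}$)
$z = \frac{53}{1754}$ ($z = \frac{1}{\frac{5}{18 + 5 \cdot 7} + \left(\left(17 + 3\right) + 13\right)} = \frac{1}{\frac{5}{18 + 35} + \left(20 + 13\right)} = \frac{1}{\frac{5}{53} + 33} = \frac{1}{\frac{1754}{53}} = \frac{53}{1754} \approx 0.030217$)
$- 30 \left(L + z\right) = - 30 \left(\frac{6}{5} + \frac{53}{1754}\right) = \left(-30\right) \frac{10789}{8770} = - \frac{32367}{877}$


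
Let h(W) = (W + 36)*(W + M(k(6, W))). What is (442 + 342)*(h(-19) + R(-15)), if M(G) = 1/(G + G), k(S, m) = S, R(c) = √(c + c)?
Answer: -756364/3 + 784*I*√30 ≈ -2.5212e+5 + 4294.1*I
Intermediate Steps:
R(c) = √2*√c (R(c) = √(2*c) = √2*√c)
M(G) = 1/(2*G)
h(W) = (36 + W)*(1/12 + W) (h(W) = (W + 36)*(W + (½)/6) = (36 + W)*(W + (½)*(⅙)) = (36 + W)*(W + 1/12) = (36 + W)*(1/12 + W))
(442 + 342)*(h(-19) + R(-15)) = (442 + 342)*((3 + (-19)² + (433/12)*(-19)) + √2*√(-15)) = 784*((3 + 361 - 8227/12) + √2*(I*√15)) = 784*(-3859/12 + I*√30) = -756364/3 + 784*I*√30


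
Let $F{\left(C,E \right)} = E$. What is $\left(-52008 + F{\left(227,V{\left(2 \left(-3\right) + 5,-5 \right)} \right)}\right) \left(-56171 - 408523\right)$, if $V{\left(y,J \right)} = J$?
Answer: $24170129022$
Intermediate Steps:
$\left(-52008 + F{\left(227,V{\left(2 \left(-3\right) + 5,-5 \right)} \right)}\right) \left(-56171 - 408523\right) = \left(-52008 - 5\right) \left(-56171 - 408523\right) = \left(-52013\right) \left(-464694\right) = 24170129022$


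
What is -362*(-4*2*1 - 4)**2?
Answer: -52128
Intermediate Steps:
-362*(-4*2*1 - 4)**2 = -362*(-8*1 - 4)**2 = -362*(-8 - 4)**2 = -362*(-12)**2 = -362*144 = -52128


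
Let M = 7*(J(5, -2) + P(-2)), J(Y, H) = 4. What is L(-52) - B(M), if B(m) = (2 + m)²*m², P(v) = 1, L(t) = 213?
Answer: -1676812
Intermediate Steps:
M = 35 (M = 7*(4 + 1) = 7*5 = 35)
B(m) = m²*(2 + m)²
L(-52) - B(M) = 213 - 35²*(2 + 35)² = 213 - 1225*37² = 213 - 1225*1369 = 213 - 1*1677025 = 213 - 1677025 = -1676812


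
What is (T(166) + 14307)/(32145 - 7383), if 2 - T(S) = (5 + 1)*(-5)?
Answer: 14339/24762 ≈ 0.57907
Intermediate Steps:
T(S) = 32 (T(S) = 2 - (5 + 1)*(-5) = 2 - 6*(-5) = 2 - 1*(-30) = 2 + 30 = 32)
(T(166) + 14307)/(32145 - 7383) = (32 + 14307)/(32145 - 7383) = 14339/24762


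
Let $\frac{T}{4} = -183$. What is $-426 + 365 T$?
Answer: $-267606$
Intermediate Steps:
$T = -732$ ($T = 4 \left(-183\right) = -732$)
$-426 + 365 T = -426 + 365 \left(-732\right) = -426 - 267180 = -267606$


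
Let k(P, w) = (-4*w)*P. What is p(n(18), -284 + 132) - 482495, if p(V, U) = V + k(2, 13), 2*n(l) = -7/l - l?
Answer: -17373895/36 ≈ -4.8261e+5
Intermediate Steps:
k(P, w) = -4*P*w
n(l) = -7/(2*l) - l/2 (n(l) = (-7/l - l)/2 = (-l - 7/l)/2 = -7/(2*l) - l/2)
p(V, U) = -104 + V (p(V, U) = V - 4*2*13 = V - 104 = -104 + V)
p(n(18), -284 + 132) - 482495 = (-104 + (½)*(-7 - 1*18²)/18) - 482495 = (-104 + (½)*(1/18)*(-7 - 1*324)) - 482495 = (-104 + (½)*(1/18)*(-7 - 324)) - 482495 = (-104 + (½)*(1/18)*(-331)) - 482495 = (-104 - 331/36) - 482495 = -4075/36 - 482495 = -17373895/36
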